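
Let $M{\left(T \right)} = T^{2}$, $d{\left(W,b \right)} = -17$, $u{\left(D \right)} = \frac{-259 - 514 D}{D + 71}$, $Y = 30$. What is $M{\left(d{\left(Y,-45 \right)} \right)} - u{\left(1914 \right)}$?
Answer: $\frac{311544}{397} \approx 784.75$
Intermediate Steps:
$u{\left(D \right)} = \frac{-259 - 514 D}{71 + D}$
$M{\left(d{\left(Y,-45 \right)} \right)} - u{\left(1914 \right)} = \left(-17\right)^{2} - \frac{-259 - 983796}{71 + 1914} = 289 - \frac{-259 - 983796}{1985} = 289 - \frac{1}{1985} \left(-984055\right) = 289 - - \frac{196811}{397} = 289 + \frac{196811}{397} = \frac{311544}{397}$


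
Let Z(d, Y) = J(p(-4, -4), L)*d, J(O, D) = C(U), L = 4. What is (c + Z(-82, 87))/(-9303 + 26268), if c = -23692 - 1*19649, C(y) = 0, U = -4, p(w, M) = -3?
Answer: -14447/5655 ≈ -2.5547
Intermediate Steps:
J(O, D) = 0
c = -43341 (c = -23692 - 19649 = -43341)
Z(d, Y) = 0 (Z(d, Y) = 0*d = 0)
(c + Z(-82, 87))/(-9303 + 26268) = (-43341 + 0)/(-9303 + 26268) = -43341/16965 = -43341*1/16965 = -14447/5655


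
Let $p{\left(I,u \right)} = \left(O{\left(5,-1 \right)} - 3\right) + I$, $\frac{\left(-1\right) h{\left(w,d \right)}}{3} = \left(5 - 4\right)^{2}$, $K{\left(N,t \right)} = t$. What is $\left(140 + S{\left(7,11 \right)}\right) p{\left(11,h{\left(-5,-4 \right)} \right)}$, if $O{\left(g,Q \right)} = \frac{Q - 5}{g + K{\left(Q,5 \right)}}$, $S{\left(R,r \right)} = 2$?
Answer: $\frac{5254}{5} \approx 1050.8$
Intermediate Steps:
$O{\left(g,Q \right)} = \frac{-5 + Q}{5 + g}$ ($O{\left(g,Q \right)} = \frac{Q - 5}{g + 5} = \frac{-5 + Q}{5 + g}$)
$h{\left(w,d \right)} = -3$ ($h{\left(w,d \right)} = - 3 \left(5 - 4\right)^{2} = - 3 \cdot 1^{2} = \left(-3\right) 1 = -3$)
$p{\left(I,u \right)} = - \frac{18}{5} + I$ ($p{\left(I,u \right)} = \left(\frac{-5 - 1}{5 + 5} - 3\right) + I = \left(\frac{1}{10} \left(-6\right) - 3\right) + I = \left(- \frac{3}{5} - 3\right) + I = - \frac{18}{5} + I$)
$\left(140 + S{\left(7,11 \right)}\right) p{\left(11,h{\left(-5,-4 \right)} \right)} = \left(140 + 2\right) \left(- \frac{18}{5} + 11\right) = 142 \cdot \frac{37}{5} = \frac{5254}{5}$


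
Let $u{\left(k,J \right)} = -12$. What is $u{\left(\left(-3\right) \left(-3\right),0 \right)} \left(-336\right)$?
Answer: $4032$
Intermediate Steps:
$u{\left(\left(-3\right) \left(-3\right),0 \right)} \left(-336\right) = \left(-12\right) \left(-336\right) = 4032$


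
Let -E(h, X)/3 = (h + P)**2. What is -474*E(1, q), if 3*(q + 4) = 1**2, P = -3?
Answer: 5688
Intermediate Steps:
q = -11/3 (q = -4 + (1/3)*1**2 = -4 + (1/3)*1 = -4 + 1/3 = -11/3 ≈ -3.6667)
E(h, X) = -3*(-3 + h)**2 (E(h, X) = -3*(h - 3)**2 = -3*(-3 + h)**2)
-474*E(1, q) = -(-1422)*(-3 + 1)**2 = -(-1422)*(-2)**2 = -(-1422)*4 = -474*(-12) = 5688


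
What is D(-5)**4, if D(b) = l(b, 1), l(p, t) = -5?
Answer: 625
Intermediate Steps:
D(b) = -5
D(-5)**4 = (-5)**4 = 625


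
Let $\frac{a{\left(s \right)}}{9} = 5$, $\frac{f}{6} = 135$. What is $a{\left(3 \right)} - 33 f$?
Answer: $-26685$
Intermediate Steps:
$f = 810$ ($f = 6 \cdot 135 = 810$)
$a{\left(s \right)} = 45$ ($a{\left(s \right)} = 9 \cdot 5 = 45$)
$a{\left(3 \right)} - 33 f = 45 - 26730 = -26685$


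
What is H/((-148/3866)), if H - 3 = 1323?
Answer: -1281579/37 ≈ -34637.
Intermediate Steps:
H = 1326 (H = 3 + 1323 = 1326)
H/((-148/3866)) = 1326/((-148/3866)) = 1326/((-148*1/3866)) = 1326/(-74/1933) = 1326*(-1933/74) = -1281579/37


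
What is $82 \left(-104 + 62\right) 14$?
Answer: $-48216$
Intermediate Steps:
$82 \left(-104 + 62\right) 14 = 82 \left(-42\right) 14 = \left(-3444\right) 14 = -48216$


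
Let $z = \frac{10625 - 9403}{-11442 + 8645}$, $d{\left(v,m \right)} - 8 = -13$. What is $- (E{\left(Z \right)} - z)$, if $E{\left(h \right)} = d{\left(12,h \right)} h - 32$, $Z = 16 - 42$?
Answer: $- \frac{275328}{2797} \approx -98.437$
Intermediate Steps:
$d{\left(v,m \right)} = -5$ ($d{\left(v,m \right)} = 8 - 13 = -5$)
$Z = -26$ ($Z = 16 - 42 = -26$)
$E{\left(h \right)} = -32 - 5 h$ ($E{\left(h \right)} = - 5 h - 32 = -32 - 5 h$)
$z = - \frac{1222}{2797}$ ($z = \frac{1222}{-2797} = 1222 \left(- \frac{1}{2797}\right) = - \frac{1222}{2797} \approx -0.4369$)
$- (E{\left(Z \right)} - z) = - (\left(-32 - -130\right) - - \frac{1222}{2797}) = - (\left(-32 + 130\right) + \frac{1222}{2797}) = - (98 + \frac{1222}{2797}) = \left(-1\right) \frac{275328}{2797} = - \frac{275328}{2797}$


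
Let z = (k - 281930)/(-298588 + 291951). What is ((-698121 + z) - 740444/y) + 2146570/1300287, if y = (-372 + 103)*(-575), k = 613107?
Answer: -931954814498400902036/1334845995378825 ≈ -6.9817e+5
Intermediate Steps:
y = 154675 (y = -269*(-575) = 154675)
z = -331177/6637 (z = (613107 - 281930)/(-298588 + 291951) = 331177/(-6637) = 331177*(-1/6637) = -331177/6637 ≈ -49.899)
((-698121 + z) - 740444/y) + 2146570/1300287 = ((-698121 - 331177/6637) - 740444/154675) + 2146570/1300287 = (-4633760254/6637 - 740444*1/154675) + 2146570*(1/1300287) = (-4633760254/6637 - 740444/154675) + 2146570/1300287 = -716731781614278/1026577975 + 2146570/1300287 = -931954814498400902036/1334845995378825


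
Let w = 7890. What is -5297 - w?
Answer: -13187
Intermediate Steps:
-5297 - w = -5297 - 1*7890 = -5297 - 7890 = -13187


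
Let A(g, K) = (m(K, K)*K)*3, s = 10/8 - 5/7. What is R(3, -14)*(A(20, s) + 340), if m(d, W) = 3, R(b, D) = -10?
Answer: -48275/14 ≈ -3448.2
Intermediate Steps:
s = 15/28 (s = 10*(⅛) - 5*⅐ = 5/4 - 5/7 = 15/28 ≈ 0.53571)
A(g, K) = 9*K (A(g, K) = (3*K)*3 = 9*K)
R(3, -14)*(A(20, s) + 340) = -10*(9*(15/28) + 340) = -10*(135/28 + 340) = -10*9655/28 = -48275/14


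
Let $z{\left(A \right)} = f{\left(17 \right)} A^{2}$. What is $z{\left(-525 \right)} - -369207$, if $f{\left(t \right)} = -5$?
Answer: $-1008918$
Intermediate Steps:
$z{\left(A \right)} = - 5 A^{2}$
$z{\left(-525 \right)} - -369207 = - 5 \left(-525\right)^{2} - -369207 = \left(-5\right) 275625 + 369207 = -1378125 + 369207 = -1008918$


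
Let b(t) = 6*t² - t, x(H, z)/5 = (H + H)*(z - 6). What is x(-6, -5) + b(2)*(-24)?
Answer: 132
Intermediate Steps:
x(H, z) = 10*H*(-6 + z) (x(H, z) = 5*((H + H)*(z - 6)) = 5*((2*H)*(-6 + z)) = 5*(2*H*(-6 + z)) = 10*H*(-6 + z))
b(t) = -t + 6*t²
x(-6, -5) + b(2)*(-24) = 10*(-6)*(-6 - 5) + (2*(-1 + 6*2))*(-24) = 10*(-6)*(-11) + (2*(-1 + 12))*(-24) = 660 + (2*11)*(-24) = 660 + 22*(-24) = 660 - 528 = 132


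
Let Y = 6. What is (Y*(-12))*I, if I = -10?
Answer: 720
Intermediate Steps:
(Y*(-12))*I = (6*(-12))*(-10) = -72*(-10) = 720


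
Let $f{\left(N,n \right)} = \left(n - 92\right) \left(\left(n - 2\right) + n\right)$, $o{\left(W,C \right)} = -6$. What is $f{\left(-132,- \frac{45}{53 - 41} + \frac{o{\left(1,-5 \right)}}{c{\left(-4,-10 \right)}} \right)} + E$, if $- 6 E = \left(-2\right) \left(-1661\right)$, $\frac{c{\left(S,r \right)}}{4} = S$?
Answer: $\frac{26963}{96} \approx 280.86$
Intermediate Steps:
$c{\left(S,r \right)} = 4 S$
$f{\left(N,n \right)} = \left(-92 + n\right) \left(-2 + 2 n\right)$ ($f{\left(N,n \right)} = \left(-92 + n\right) \left(\left(-2 + n\right) + n\right) = \left(-92 + n\right) \left(-2 + 2 n\right)$)
$E = - \frac{1661}{3}$ ($E = - \frac{\left(-2\right) \left(-1661\right)}{6} = \left(- \frac{1}{6}\right) 3322 = - \frac{1661}{3} \approx -553.67$)
$f{\left(-132,- \frac{45}{53 - 41} + \frac{o{\left(1,-5 \right)}}{c{\left(-4,-10 \right)}} \right)} + E = \left(184 - 186 \left(- \frac{45}{53 - 41} - \frac{6}{4 \left(-4\right)}\right) + 2 \left(- \frac{45}{53 - 41} - \frac{6}{4 \left(-4\right)}\right)^{2}\right) - \frac{1661}{3} = \left(184 - 186 \left(- \frac{45}{53 - 41} - \frac{6}{-16}\right) + 2 \left(- \frac{45}{53 - 41} - \frac{6}{-16}\right)^{2}\right) - \frac{1661}{3} = \left(184 - 186 \left(- \frac{45}{12} - - \frac{3}{8}\right) + 2 \left(- \frac{45}{12} - - \frac{3}{8}\right)^{2}\right) - \frac{1661}{3} = \left(184 - 186 \left(\left(-45\right) \frac{1}{12} + \frac{3}{8}\right) + 2 \left(\left(-45\right) \frac{1}{12} + \frac{3}{8}\right)^{2}\right) - \frac{1661}{3} = \left(184 - 186 \left(- \frac{15}{4} + \frac{3}{8}\right) + 2 \left(- \frac{15}{4} + \frac{3}{8}\right)^{2}\right) - \frac{1661}{3} = \left(184 - - \frac{2511}{4} + 2 \left(- \frac{27}{8}\right)^{2}\right) - \frac{1661}{3} = \left(184 + \frac{2511}{4} + 2 \cdot \frac{729}{64}\right) - \frac{1661}{3} = \left(184 + \frac{2511}{4} + \frac{729}{32}\right) - \frac{1661}{3} = \frac{26705}{32} - \frac{1661}{3} = \frac{26963}{96}$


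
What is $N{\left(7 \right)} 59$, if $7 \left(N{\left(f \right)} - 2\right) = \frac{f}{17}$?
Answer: $\frac{2065}{17} \approx 121.47$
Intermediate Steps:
$N{\left(f \right)} = 2 + \frac{f}{119}$ ($N{\left(f \right)} = 2 + \frac{f \frac{1}{17}}{7} = 2 + \frac{\frac{1}{17} f}{7} = 2 + \frac{f}{119}$)
$N{\left(7 \right)} 59 = \left(2 + \frac{1}{119} \cdot 7\right) 59 = \left(2 + \frac{1}{17}\right) 59 = \frac{35}{17} \cdot 59 = \frac{2065}{17}$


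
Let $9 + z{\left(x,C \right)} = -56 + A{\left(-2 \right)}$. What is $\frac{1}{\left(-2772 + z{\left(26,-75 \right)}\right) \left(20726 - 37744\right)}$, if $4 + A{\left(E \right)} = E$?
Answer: $\frac{1}{48382174} \approx 2.0669 \cdot 10^{-8}$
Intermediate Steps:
$A{\left(E \right)} = -4 + E$
$z{\left(x,C \right)} = -71$ ($z{\left(x,C \right)} = -9 - 62 = -71$)
$\frac{1}{\left(-2772 + z{\left(26,-75 \right)}\right) \left(20726 - 37744\right)} = \frac{1}{\left(-2772 - 71\right) \left(20726 - 37744\right)} = \frac{1}{\left(-2843\right) \left(-17018\right)} = \frac{1}{48382174}$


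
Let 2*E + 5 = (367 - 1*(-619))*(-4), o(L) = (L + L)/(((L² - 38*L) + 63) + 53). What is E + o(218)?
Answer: -38853993/19678 ≈ -1974.5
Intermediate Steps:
o(L) = 2*L/(116 + L² - 38*L) (o(L) = (2*L)/((63 + L² - 38*L) + 53) = (2*L)/(116 + L² - 38*L) = 2*L/(116 + L² - 38*L))
E = -3949/2 (E = -5/2 + ((367 - 1*(-619))*(-4))/2 = -5/2 + ((367 + 619)*(-4))/2 = -5/2 + (986*(-4))/2 = -5/2 + (½)*(-3944) = -5/2 - 1972 = -3949/2 ≈ -1974.5)
E + o(218) = -3949/2 + 2*218/(116 + 218² - 38*218) = -3949/2 + 2*218/(116 + 47524 - 8284) = -3949/2 + 2*218/39356 = -3949/2 + 2*218*(1/39356) = -3949/2 + 109/9839 = -38853993/19678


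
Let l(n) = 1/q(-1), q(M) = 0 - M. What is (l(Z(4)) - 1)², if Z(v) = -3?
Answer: 0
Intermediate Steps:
q(M) = -M
l(n) = 1 (l(n) = 1/(-1*(-1)) = 1/1 = 1)
(l(Z(4)) - 1)² = (1 - 1)² = 0² = 0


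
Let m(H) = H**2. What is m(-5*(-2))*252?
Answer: 25200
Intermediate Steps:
m(-5*(-2))*252 = (-5*(-2))**2*252 = 10**2*252 = 100*252 = 25200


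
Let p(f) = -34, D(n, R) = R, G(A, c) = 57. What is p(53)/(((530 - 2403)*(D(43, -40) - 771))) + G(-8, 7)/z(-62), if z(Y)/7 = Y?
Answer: -86597927/659247302 ≈ -0.13136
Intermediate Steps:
z(Y) = 7*Y
p(53)/(((530 - 2403)*(D(43, -40) - 771))) + G(-8, 7)/z(-62) = -34*1/((-40 - 771)*(530 - 2403)) + 57/((7*(-62))) = -34/((-1873*(-811))) + 57/(-434) = -34/1519003 + 57*(-1/434) = -34*1/1519003 - 57/434 = -34/1519003 - 57/434 = -86597927/659247302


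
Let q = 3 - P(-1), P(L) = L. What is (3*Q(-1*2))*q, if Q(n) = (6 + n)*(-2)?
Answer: -96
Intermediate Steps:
Q(n) = -12 - 2*n
q = 4 (q = 3 - 1*(-1) = 3 + 1 = 4)
(3*Q(-1*2))*q = (3*(-12 - (-2)*2))*4 = (3*(-12 - 2*(-2)))*4 = (3*(-12 + 4))*4 = (3*(-8))*4 = -24*4 = -96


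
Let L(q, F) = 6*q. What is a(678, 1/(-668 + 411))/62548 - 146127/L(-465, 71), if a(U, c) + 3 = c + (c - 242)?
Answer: 391465313707/7474798740 ≈ 52.371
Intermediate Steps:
a(U, c) = -245 + 2*c (a(U, c) = -3 + (c + (c - 242)) = -3 + (c + (-242 + c)) = -3 + (-242 + 2*c) = -245 + 2*c)
a(678, 1/(-668 + 411))/62548 - 146127/L(-465, 71) = (-245 + 2/(-668 + 411))/62548 - 146127/(6*(-465)) = (-245 + 2/(-257))*(1/62548) - 146127/(-2790) = (-245 + 2*(-1/257))*(1/62548) - 146127*(-1/2790) = (-245 - 2/257)*(1/62548) + 48709/930 = -62967/257*1/62548 + 48709/930 = -62967/16074836 + 48709/930 = 391465313707/7474798740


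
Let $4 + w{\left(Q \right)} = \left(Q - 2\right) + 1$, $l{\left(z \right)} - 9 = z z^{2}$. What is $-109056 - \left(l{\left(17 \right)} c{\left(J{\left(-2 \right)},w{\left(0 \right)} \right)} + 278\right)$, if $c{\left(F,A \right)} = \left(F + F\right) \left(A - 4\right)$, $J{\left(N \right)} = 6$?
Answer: $422242$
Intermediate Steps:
$l{\left(z \right)} = 9 + z^{3}$ ($l{\left(z \right)} = 9 + z z^{2} = 9 + z^{3}$)
$w{\left(Q \right)} = -5 + Q$ ($w{\left(Q \right)} = -4 + \left(\left(Q - 2\right) + 1\right) = -4 + \left(\left(-2 + Q\right) + 1\right) = -4 + \left(-1 + Q\right) = -5 + Q$)
$c{\left(F,A \right)} = 2 F \left(-4 + A\right)$
$-109056 - \left(l{\left(17 \right)} c{\left(J{\left(-2 \right)},w{\left(0 \right)} \right)} + 278\right) = -109056 - \left(\left(9 + 17^{3}\right) 2 \cdot 6 \left(-4 + \left(-5 + 0\right)\right) + 278\right) = -109056 - \left(\left(9 + 4913\right) 2 \cdot 6 \left(-4 - 5\right) + 278\right) = -109056 - \left(4922 \cdot 2 \cdot 6 \left(-9\right) + 278\right) = -109056 - \left(4922 \left(-108\right) + 278\right) = -109056 - \left(-531576 + 278\right) = -109056 - -531298 = -109056 + 531298 = 422242$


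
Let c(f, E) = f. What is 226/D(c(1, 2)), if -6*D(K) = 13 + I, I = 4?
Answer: -1356/17 ≈ -79.765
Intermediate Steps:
D(K) = -17/6 (D(K) = -(13 + 4)/6 = -1/6*17 = -17/6)
226/D(c(1, 2)) = 226/(-17/6) = 226*(-6/17) = -1356/17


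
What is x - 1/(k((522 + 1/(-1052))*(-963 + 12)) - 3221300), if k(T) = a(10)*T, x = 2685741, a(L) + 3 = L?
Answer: 18919575038776343/7044452551 ≈ 2.6857e+6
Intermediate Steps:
a(L) = -3 + L
k(T) = 7*T (k(T) = (-3 + 10)*T = 7*T)
x - 1/(k((522 + 1/(-1052))*(-963 + 12)) - 3221300) = 2685741 - 1/(7*((522 + 1/(-1052))*(-963 + 12)) - 3221300) = 2685741 - 1/(7*((522 - 1/1052)*(-951)) - 3221300) = 2685741 - 1/(7*((549143/1052)*(-951)) - 3221300) = 2685741 - 1/(7*(-522234993/1052) - 3221300) = 2685741 - 1/(-3655644951/1052 - 3221300) = 2685741 - 1/(-7044452551/1052) = 2685741 - 1*(-1052/7044452551) = 2685741 + 1052/7044452551 = 18919575038776343/7044452551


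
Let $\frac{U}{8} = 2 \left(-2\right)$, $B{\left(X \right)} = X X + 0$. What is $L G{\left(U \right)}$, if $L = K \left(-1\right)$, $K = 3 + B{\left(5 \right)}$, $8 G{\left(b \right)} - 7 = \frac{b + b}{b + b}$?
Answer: $-28$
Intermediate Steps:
$B{\left(X \right)} = X^{2}$ ($B{\left(X \right)} = X^{2} + 0 = X^{2}$)
$U = -32$ ($U = 8 \cdot 2 \left(-2\right) = 8 \left(-4\right) = -32$)
$G{\left(b \right)} = 1$ ($G{\left(b \right)} = \frac{7}{8} + \frac{\left(b + b\right) \frac{1}{b + b}}{8} = \frac{7}{8} + \frac{2 b \frac{1}{2 b}}{8} = \frac{7}{8} + \frac{1}{8} \cdot 1 = \frac{7}{8} + \frac{1}{8} = 1$)
$K = 28$ ($K = 3 + 5^{2} = 3 + 25 = 28$)
$L = -28$ ($L = 28 \left(-1\right) = -28$)
$L G{\left(U \right)} = \left(-28\right) 1 = -28$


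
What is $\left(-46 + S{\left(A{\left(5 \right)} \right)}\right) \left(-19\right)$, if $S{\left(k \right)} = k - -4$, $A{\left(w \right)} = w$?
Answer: $703$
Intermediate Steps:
$S{\left(k \right)} = 4 + k$ ($S{\left(k \right)} = k + 4 = 4 + k$)
$\left(-46 + S{\left(A{\left(5 \right)} \right)}\right) \left(-19\right) = \left(-46 + \left(4 + 5\right)\right) \left(-19\right) = \left(-46 + 9\right) \left(-19\right) = \left(-37\right) \left(-19\right) = 703$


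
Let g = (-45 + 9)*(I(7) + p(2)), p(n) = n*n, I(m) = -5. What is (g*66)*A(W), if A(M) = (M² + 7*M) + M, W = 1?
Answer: 21384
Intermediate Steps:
A(M) = M² + 8*M
p(n) = n²
g = 36 (g = (-45 + 9)*(-5 + 2²) = -36*(-5 + 4) = -36*(-1) = 36)
(g*66)*A(W) = (36*66)*(1*(8 + 1)) = 2376*(1*9) = 2376*9 = 21384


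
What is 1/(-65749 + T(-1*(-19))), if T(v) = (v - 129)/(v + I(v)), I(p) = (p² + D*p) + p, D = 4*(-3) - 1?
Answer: -76/4996979 ≈ -1.5209e-5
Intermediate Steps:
D = -13 (D = -12 - 1 = -13)
I(p) = p² - 12*p (I(p) = (p² - 13*p) + p = p² - 12*p)
T(v) = (-129 + v)/(v + v*(-12 + v)) (T(v) = (v - 129)/(v + v*(-12 + v)) = (-129 + v)/(v + v*(-12 + v)))
1/(-65749 + T(-1*(-19))) = 1/(-65749 + (-129 - 1*(-19))/(((-1*(-19)))*(-11 - 1*(-19)))) = 1/(-65749 + (-129 + 19)/(19*(-11 + 19))) = 1/(-65749 + (1/19)*(-110)/8) = 1/(-65749 + (1/19)*(⅛)*(-110)) = 1/(-65749 - 55/76) = 1/(-4996979/76) = -76/4996979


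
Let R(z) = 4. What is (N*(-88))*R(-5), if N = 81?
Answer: -28512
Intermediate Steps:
(N*(-88))*R(-5) = (81*(-88))*4 = -7128*4 = -28512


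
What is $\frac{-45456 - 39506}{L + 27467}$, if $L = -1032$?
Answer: $- \frac{84962}{26435} \approx -3.214$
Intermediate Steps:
$\frac{-45456 - 39506}{L + 27467} = \frac{-45456 - 39506}{-1032 + 27467} = - \frac{84962}{26435}$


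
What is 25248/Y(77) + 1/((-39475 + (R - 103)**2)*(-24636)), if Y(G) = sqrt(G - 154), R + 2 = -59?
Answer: 1/309896244 - 25248*I*sqrt(77)/77 ≈ 3.2269e-9 - 2877.3*I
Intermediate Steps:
R = -61 (R = -2 - 59 = -61)
Y(G) = sqrt(-154 + G)
25248/Y(77) + 1/((-39475 + (R - 103)**2)*(-24636)) = 25248/(sqrt(-154 + 77)) + 1/(-39475 + (-61 - 103)**2*(-24636)) = 25248/(sqrt(-77)) - 1/24636/(-39475 + (-164)**2) = 25248/((I*sqrt(77))) - 1/24636/(-39475 + 26896) = 25248*(-I*sqrt(77)/77) - 1/24636/(-12579) = -25248*I*sqrt(77)/77 - 1/12579*(-1/24636) = -25248*I*sqrt(77)/77 + 1/309896244 = 1/309896244 - 25248*I*sqrt(77)/77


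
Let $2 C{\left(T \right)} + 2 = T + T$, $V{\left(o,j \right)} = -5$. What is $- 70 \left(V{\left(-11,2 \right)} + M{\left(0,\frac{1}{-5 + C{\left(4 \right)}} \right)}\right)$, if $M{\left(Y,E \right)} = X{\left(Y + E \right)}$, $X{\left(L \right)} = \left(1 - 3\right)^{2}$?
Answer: $70$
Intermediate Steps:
$X{\left(L \right)} = 4$ ($X{\left(L \right)} = \left(-2\right)^{2} = 4$)
$C{\left(T \right)} = -1 + T$ ($C{\left(T \right)} = -1 + \frac{T + T}{2} = -1 + \frac{2 T}{2} = -1 + T$)
$M{\left(Y,E \right)} = 4$
$- 70 \left(V{\left(-11,2 \right)} + M{\left(0,\frac{1}{-5 + C{\left(4 \right)}} \right)}\right) = - 70 \left(-5 + 4\right) = \left(-70\right) \left(-1\right) = 70$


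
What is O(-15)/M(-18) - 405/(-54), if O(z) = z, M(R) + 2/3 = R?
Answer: 465/56 ≈ 8.3036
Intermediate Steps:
M(R) = -⅔ + R
O(-15)/M(-18) - 405/(-54) = -15/(-⅔ - 18) - 405/(-54) = -15/(-56/3) - 405*(-1/54) = -15*(-3/56) + 15/2 = 45/56 + 15/2 = 465/56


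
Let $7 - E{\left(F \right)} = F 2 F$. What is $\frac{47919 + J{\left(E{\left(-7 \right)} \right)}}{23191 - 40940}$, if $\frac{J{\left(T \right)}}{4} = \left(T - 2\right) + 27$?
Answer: $- \frac{47655}{17749} \approx -2.6849$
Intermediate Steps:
$E{\left(F \right)} = 7 - 2 F^{2}$ ($E{\left(F \right)} = 7 - F 2 F = 7 - 2 F F = 7 - 2 F^{2}$)
$J{\left(T \right)} = 100 + 4 T$ ($J{\left(T \right)} = 4 \left(\left(T - 2\right) + 27\right) = 4 \left(\left(-2 + T\right) + 27\right) = 4 \left(25 + T\right) = 100 + 4 T$)
$\frac{47919 + J{\left(E{\left(-7 \right)} \right)}}{23191 - 40940} = \frac{47919 + \left(100 + 4 \left(7 - 2 \left(-7\right)^{2}\right)\right)}{23191 - 40940} = \frac{47919 + \left(100 + 4 \left(7 - 98\right)\right)}{-17749} = \left(47919 + \left(100 + 4 \left(7 - 98\right)\right)\right) \left(- \frac{1}{17749}\right) = \left(47919 + \left(100 + 4 \left(-91\right)\right)\right) \left(- \frac{1}{17749}\right) = \left(47919 + \left(100 - 364\right)\right) \left(- \frac{1}{17749}\right) = \left(47919 - 264\right) \left(- \frac{1}{17749}\right) = 47655 \left(- \frac{1}{17749}\right) = - \frac{47655}{17749}$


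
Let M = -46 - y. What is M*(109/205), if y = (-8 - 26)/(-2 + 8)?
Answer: -13189/615 ≈ -21.446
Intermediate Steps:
y = -17/3 (y = -34/6 = -34*⅙ = -17/3 ≈ -5.6667)
M = -121/3 (M = -46 - 1*(-17/3) = -46 + 17/3 = -121/3 ≈ -40.333)
M*(109/205) = -13189/(3*205) = -121/3*109/205 = -13189/615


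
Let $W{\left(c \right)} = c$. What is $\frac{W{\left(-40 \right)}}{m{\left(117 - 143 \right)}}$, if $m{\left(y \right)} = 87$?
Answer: $- \frac{40}{87} \approx -0.45977$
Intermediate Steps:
$\frac{W{\left(-40 \right)}}{m{\left(117 - 143 \right)}} = - \frac{40}{87}$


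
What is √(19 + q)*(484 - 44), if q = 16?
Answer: 440*√35 ≈ 2603.1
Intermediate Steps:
√(19 + q)*(484 - 44) = √(19 + 16)*(484 - 44) = √35*440 = 440*√35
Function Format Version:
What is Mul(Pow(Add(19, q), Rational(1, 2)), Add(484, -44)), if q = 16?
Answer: Mul(440, Pow(35, Rational(1, 2))) ≈ 2603.1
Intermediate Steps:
Mul(Pow(Add(19, q), Rational(1, 2)), Add(484, -44)) = Mul(Pow(Add(19, 16), Rational(1, 2)), Add(484, -44)) = Mul(Pow(35, Rational(1, 2)), 440) = Mul(440, Pow(35, Rational(1, 2)))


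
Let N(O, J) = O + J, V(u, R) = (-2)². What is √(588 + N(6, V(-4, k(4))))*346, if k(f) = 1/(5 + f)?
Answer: 346*√598 ≈ 8461.1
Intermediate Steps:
V(u, R) = 4
N(O, J) = J + O
√(588 + N(6, V(-4, k(4))))*346 = √(588 + (4 + 6))*346 = √(588 + 10)*346 = √598*346 = 346*√598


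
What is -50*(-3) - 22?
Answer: 128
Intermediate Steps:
-50*(-3) - 22 = -25*(-6) - 22 = 150 - 22 = 128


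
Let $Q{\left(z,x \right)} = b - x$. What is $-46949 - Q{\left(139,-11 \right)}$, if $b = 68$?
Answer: $-47028$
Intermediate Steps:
$Q{\left(z,x \right)} = 68 - x$
$-46949 - Q{\left(139,-11 \right)} = -46949 - \left(68 - -11\right) = -46949 - \left(68 + 11\right) = -46949 - 79 = -47028$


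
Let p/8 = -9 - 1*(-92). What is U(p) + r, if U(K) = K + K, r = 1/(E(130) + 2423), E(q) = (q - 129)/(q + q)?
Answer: 836615028/629981 ≈ 1328.0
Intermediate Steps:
p = 664 (p = 8*(-9 - 1*(-92)) = 8*(-9 + 92) = 8*83 = 664)
E(q) = (-129 + q)/(2*q) (E(q) = (-129 + q)/((2*q)) = (-129 + q)*(1/(2*q)) = (-129 + q)/(2*q))
r = 260/629981 (r = 1/((1/2)*(-129 + 130)/130 + 2423) = 1/((1/2)*(1/130)*1 + 2423) = 1/(1/260 + 2423) = 1/(629981/260) = 260/629981 ≈ 0.00041271)
U(K) = 2*K
U(p) + r = 2*664 + 260/629981 = 1328 + 260/629981 = 836615028/629981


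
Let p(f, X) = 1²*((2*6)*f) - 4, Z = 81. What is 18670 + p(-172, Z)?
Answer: 16602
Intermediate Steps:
p(f, X) = -4 + 12*f (p(f, X) = 1*(12*f) - 4 = 12*f - 4 = -4 + 12*f)
18670 + p(-172, Z) = 18670 + (-4 + 12*(-172)) = 18670 + (-4 - 2064) = 18670 - 2068 = 16602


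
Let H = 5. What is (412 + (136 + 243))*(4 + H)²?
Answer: 64071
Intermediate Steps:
(412 + (136 + 243))*(4 + H)² = (412 + (136 + 243))*(4 + 5)² = (412 + 379)*9² = 791*81 = 64071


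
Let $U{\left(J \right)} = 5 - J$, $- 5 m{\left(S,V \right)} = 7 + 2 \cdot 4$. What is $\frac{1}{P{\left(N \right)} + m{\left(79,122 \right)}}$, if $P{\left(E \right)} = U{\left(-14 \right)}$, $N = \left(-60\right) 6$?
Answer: $\frac{1}{16} \approx 0.0625$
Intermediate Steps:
$m{\left(S,V \right)} = -3$ ($m{\left(S,V \right)} = - \frac{7 + 2 \cdot 4}{5} = - \frac{7 + 8}{5} = \left(- \frac{1}{5}\right) 15 = -3$)
$N = -360$
$P{\left(E \right)} = 19$ ($P{\left(E \right)} = 5 - -14 = 5 + 14 = 19$)
$\frac{1}{P{\left(N \right)} + m{\left(79,122 \right)}} = \frac{1}{19 - 3} = \frac{1}{16}$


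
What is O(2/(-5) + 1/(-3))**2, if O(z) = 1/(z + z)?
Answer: 225/484 ≈ 0.46488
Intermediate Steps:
O(z) = 1/(2*z)
O(2/(-5) + 1/(-3))**2 = (1/(2*(2/(-5) + 1/(-3))))**2 = (1/(2*(2*(-1/5) + 1*(-1/3))))**2 = (1/(2*(-2/5 - 1/3)))**2 = (1/(2*(-11/15)))**2 = ((1/2)*(-15/11))**2 = (-15/22)**2 = 225/484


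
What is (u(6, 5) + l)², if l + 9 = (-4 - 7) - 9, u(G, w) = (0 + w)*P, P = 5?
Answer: 16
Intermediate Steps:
u(G, w) = 5*w (u(G, w) = (0 + w)*5 = w*5 = 5*w)
l = -29 (l = -9 + ((-4 - 7) - 9) = -9 + (-11 - 9) = -9 - 20 = -29)
(u(6, 5) + l)² = (5*5 - 29)² = (25 - 29)² = (-4)² = 16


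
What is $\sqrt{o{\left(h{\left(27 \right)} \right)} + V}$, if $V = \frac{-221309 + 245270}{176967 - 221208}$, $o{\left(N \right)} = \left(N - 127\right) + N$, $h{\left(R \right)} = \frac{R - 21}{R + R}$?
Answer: $\frac{i \sqrt{249197902870}}{44241} \approx 11.284 i$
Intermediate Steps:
$h{\left(R \right)} = \frac{-21 + R}{2 R}$
$o{\left(N \right)} = -127 + 2 N$ ($o{\left(N \right)} = \left(-127 + N\right) + N = -127 + 2 N$)
$V = - \frac{7987}{14747}$ ($V = \frac{23961}{-44241} = 23961 \left(- \frac{1}{44241}\right) = - \frac{7987}{14747} \approx -0.5416$)
$\sqrt{o{\left(h{\left(27 \right)} \right)} + V} = \sqrt{\left(-127 + 2 \frac{-21 + 27}{2 \cdot 27}\right) - \frac{7987}{14747}} = \sqrt{\left(-127 + 2 \cdot \frac{1}{2} \cdot \frac{1}{27} \cdot 6\right) - \frac{7987}{14747}} = \sqrt{\left(-127 + 2 \cdot \frac{1}{9}\right) - \frac{7987}{14747}} = \sqrt{\left(-127 + \frac{2}{9}\right) - \frac{7987}{14747}} = \sqrt{- \frac{1141}{9} - \frac{7987}{14747}} = \sqrt{- \frac{16898210}{132723}} = \frac{i \sqrt{249197902870}}{44241}$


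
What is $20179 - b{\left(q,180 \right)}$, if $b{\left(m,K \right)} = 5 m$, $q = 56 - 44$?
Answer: $20119$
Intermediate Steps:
$q = 12$ ($q = 56 - 44 = 12$)
$20179 - b{\left(q,180 \right)} = 20179 - 5 \cdot 12 = 20179 - 60 = 20119$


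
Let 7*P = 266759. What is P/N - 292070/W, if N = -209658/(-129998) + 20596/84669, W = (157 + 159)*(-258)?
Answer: 59855318781772824181/2914683152554740 ≈ 20536.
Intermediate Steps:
W = -81528 (W = 316*(-258) = -81528)
P = 266759/7 (P = (⅐)*266759 = 266759/7 ≈ 38108.)
N = 10214486005/5503400331 (N = -209658*(-1/129998) + 20596*(1/84669) = 104829/64999 + 20596/84669 = 10214486005/5503400331 ≈ 1.8560)
P/N - 292070/W = 266759/(7*(10214486005/5503400331)) - 292070/(-81528) = (266759/7)*(5503400331/10214486005) - 292070*(-1/81528) = 1468081568897229/71501402035 + 146035/40764 = 59855318781772824181/2914683152554740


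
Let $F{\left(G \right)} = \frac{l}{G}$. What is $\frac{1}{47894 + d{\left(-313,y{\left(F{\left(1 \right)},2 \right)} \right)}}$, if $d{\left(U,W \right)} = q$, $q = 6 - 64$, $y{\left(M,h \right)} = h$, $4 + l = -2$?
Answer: $\frac{1}{47836} \approx 2.0905 \cdot 10^{-5}$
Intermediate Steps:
$l = -6$ ($l = -4 - 2 = -6$)
$F{\left(G \right)} = - \frac{6}{G}$
$q = -58$ ($q = 6 - 64 = -58$)
$d{\left(U,W \right)} = -58$
$\frac{1}{47894 + d{\left(-313,y{\left(F{\left(1 \right)},2 \right)} \right)}} = \frac{1}{47894 - 58} = \frac{1}{47836}$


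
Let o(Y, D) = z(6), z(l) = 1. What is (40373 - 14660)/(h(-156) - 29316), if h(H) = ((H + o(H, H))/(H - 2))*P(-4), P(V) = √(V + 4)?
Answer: -8571/9772 ≈ -0.87710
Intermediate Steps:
o(Y, D) = 1
P(V) = √(4 + V)
h(H) = 0 (h(H) = ((H + 1)/(H - 2))*√(4 - 4) = ((1 + H)/(-2 + H))*√0 = ((1 + H)/(-2 + H))*0 = 0)
(40373 - 14660)/(h(-156) - 29316) = (40373 - 14660)/(0 - 29316) = 25713/(-29316) = 25713*(-1/29316) = -8571/9772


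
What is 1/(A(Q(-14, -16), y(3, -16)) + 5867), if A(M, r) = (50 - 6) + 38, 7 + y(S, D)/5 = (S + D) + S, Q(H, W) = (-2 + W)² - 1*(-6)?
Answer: 1/5949 ≈ 0.00016810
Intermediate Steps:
Q(H, W) = 6 + (-2 + W)² (Q(H, W) = (-2 + W)² + 6 = 6 + (-2 + W)²)
y(S, D) = -35 + 5*D + 10*S (y(S, D) = -35 + 5*((S + D) + S) = -35 + 5*((D + S) + S) = -35 + 5*(D + 2*S) = -35 + (5*D + 10*S) = -35 + 5*D + 10*S)
A(M, r) = 82 (A(M, r) = 44 + 38 = 82)
1/(A(Q(-14, -16), y(3, -16)) + 5867) = 1/(82 + 5867) = 1/5949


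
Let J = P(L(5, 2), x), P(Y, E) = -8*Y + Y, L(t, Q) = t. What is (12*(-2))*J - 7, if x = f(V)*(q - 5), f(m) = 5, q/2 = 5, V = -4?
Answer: 833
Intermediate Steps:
q = 10 (q = 2*5 = 10)
x = 25 (x = 5*(10 - 5) = 5*5 = 25)
P(Y, E) = -7*Y
J = -35 (J = -7*5 = -35)
(12*(-2))*J - 7 = (12*(-2))*(-35) - 7 = -24*(-35) - 7 = 840 - 7 = 833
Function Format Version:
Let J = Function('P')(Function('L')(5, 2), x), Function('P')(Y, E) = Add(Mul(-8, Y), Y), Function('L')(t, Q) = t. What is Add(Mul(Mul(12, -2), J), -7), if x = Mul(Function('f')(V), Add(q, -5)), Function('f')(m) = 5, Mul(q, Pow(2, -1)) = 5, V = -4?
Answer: 833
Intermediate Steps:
q = 10 (q = Mul(2, 5) = 10)
x = 25 (x = Mul(5, Add(10, -5)) = Mul(5, 5) = 25)
Function('P')(Y, E) = Mul(-7, Y)
J = -35 (J = Mul(-7, 5) = -35)
Add(Mul(Mul(12, -2), J), -7) = Add(Mul(Mul(12, -2), -35), -7) = Add(Mul(-24, -35), -7) = Add(840, -7) = 833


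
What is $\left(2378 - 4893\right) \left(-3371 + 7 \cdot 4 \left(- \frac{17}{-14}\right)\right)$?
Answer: $8392555$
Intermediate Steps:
$\left(2378 - 4893\right) \left(-3371 + 7 \cdot 4 \left(- \frac{17}{-14}\right)\right) = - 2515 \left(-3371 + 28 \left(\left(-17\right) \left(- \frac{1}{14}\right)\right)\right) = - 2515 \left(-3371 + 28 \cdot \frac{17}{14}\right) = - 2515 \left(-3371 + 34\right) = \left(-2515\right) \left(-3337\right) = 8392555$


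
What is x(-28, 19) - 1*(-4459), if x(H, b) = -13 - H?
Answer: 4474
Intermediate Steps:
x(-28, 19) - 1*(-4459) = (-13 - 1*(-28)) - 1*(-4459) = (-13 + 28) + 4459 = 15 + 4459 = 4474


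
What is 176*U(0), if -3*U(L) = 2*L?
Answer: 0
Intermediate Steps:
U(L) = -2*L/3
176*U(0) = 176*(-⅔*0) = 176*0 = 0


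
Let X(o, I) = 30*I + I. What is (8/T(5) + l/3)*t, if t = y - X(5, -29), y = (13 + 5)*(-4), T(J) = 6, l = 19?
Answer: 19021/3 ≈ 6340.3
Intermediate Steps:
X(o, I) = 31*I
y = -72 (y = 18*(-4) = -72)
t = 827 (t = -72 - 31*(-29) = -72 - 1*(-899) = -72 + 899 = 827)
(8/T(5) + l/3)*t = (8/6 + 19/3)*827 = (8*(⅙) + 19*(⅓))*827 = (4/3 + 19/3)*827 = (23/3)*827 = 19021/3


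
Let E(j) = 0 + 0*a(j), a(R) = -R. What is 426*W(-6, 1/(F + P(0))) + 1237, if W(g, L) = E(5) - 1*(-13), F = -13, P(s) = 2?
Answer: 6775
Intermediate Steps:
E(j) = 0 (E(j) = 0 + 0*(-j) = 0 + 0 = 0)
W(g, L) = 13 (W(g, L) = 0 - 1*(-13) = 0 + 13 = 13)
426*W(-6, 1/(F + P(0))) + 1237 = 426*13 + 1237 = 5538 + 1237 = 6775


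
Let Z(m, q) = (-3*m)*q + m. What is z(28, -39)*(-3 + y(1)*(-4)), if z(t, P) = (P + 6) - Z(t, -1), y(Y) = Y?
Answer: 1015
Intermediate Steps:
Z(m, q) = m - 3*m*q (Z(m, q) = -3*m*q + m = m - 3*m*q)
z(t, P) = 6 + P - 4*t (z(t, P) = (P + 6) - t*(1 - 3*(-1)) = (6 + P) - t*(1 + 3) = (6 + P) - t*4 = (6 + P) - 4*t = 6 + P - 4*t)
z(28, -39)*(-3 + y(1)*(-4)) = (6 - 39 - 4*28)*(-3 + 1*(-4)) = (6 - 39 - 112)*(-3 - 4) = -145*(-7) = 1015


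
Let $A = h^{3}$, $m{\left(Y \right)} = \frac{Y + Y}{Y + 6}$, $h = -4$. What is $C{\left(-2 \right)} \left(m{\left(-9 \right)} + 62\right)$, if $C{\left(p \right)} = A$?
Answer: $-4352$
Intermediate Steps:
$m{\left(Y \right)} = \frac{2 Y}{6 + Y}$
$A = -64$ ($A = \left(-4\right)^{3} = -64$)
$C{\left(p \right)} = -64$
$C{\left(-2 \right)} \left(m{\left(-9 \right)} + 62\right) = - 64 \left(2 \left(-9\right) \frac{1}{6 - 9} + 62\right) = - 64 \left(2 \left(-9\right) \frac{1}{-3} + 62\right) = - 64 \left(2 \left(-9\right) \left(- \frac{1}{3}\right) + 62\right) = - 64 \left(6 + 62\right) = \left(-64\right) 68 = -4352$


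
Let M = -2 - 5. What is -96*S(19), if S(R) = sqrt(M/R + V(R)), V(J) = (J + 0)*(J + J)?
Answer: -96*sqrt(260509)/19 ≈ -2578.9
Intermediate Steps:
M = -7
V(J) = 2*J**2 (V(J) = J*(2*J) = 2*J**2)
S(R) = sqrt(-7/R + 2*R**2)
-96*S(19) = -96*sqrt(19)*sqrt(-7 + 2*19**3)/19 = -96*sqrt(19)*sqrt(-7 + 2*6859)/19 = -96*sqrt(19)*sqrt(-7 + 13718)/19 = -96*sqrt(260509)/19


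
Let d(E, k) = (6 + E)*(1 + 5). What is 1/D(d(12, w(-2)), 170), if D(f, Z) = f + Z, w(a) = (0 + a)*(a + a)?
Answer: 1/278 ≈ 0.0035971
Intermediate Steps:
w(a) = 2*a**2 (w(a) = a*(2*a) = 2*a**2)
d(E, k) = 36 + 6*E (d(E, k) = (6 + E)*6 = 36 + 6*E)
D(f, Z) = Z + f
1/D(d(12, w(-2)), 170) = 1/(170 + (36 + 6*12)) = 1/(170 + (36 + 72)) = 1/(170 + 108) = 1/278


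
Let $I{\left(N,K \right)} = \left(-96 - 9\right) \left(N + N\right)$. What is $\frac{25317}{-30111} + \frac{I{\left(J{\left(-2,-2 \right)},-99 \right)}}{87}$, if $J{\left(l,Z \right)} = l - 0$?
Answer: $\frac{1160449}{291073} \approx 3.9868$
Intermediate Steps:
$J{\left(l,Z \right)} = l$ ($J{\left(l,Z \right)} = l + 0 = l$)
$I{\left(N,K \right)} = - 210 N$ ($I{\left(N,K \right)} = - 105 \cdot 2 N = - 210 N$)
$\frac{25317}{-30111} + \frac{I{\left(J{\left(-2,-2 \right)},-99 \right)}}{87} = \frac{25317}{-30111} + \frac{\left(-210\right) \left(-2\right)}{87} = 25317 \left(- \frac{1}{30111}\right) + 420 \cdot \frac{1}{87} = - \frac{8439}{10037} + \frac{140}{29} = \frac{1160449}{291073}$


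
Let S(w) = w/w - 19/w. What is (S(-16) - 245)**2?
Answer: 15093225/256 ≈ 58958.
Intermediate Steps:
S(w) = 1 - 19/w
(S(-16) - 245)**2 = ((-19 - 16)/(-16) - 245)**2 = (-1/16*(-35) - 245)**2 = (35/16 - 245)**2 = (-3885/16)**2 = 15093225/256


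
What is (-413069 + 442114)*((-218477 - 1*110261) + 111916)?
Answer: -6297594990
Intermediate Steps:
(-413069 + 442114)*((-218477 - 1*110261) + 111916) = 29045*((-218477 - 110261) + 111916) = 29045*(-328738 + 111916) = 29045*(-216822) = -6297594990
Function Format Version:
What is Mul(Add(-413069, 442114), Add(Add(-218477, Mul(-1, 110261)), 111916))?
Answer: -6297594990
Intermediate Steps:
Mul(Add(-413069, 442114), Add(Add(-218477, Mul(-1, 110261)), 111916)) = Mul(29045, Add(Add(-218477, -110261), 111916)) = Mul(29045, Add(-328738, 111916)) = Mul(29045, -216822) = -6297594990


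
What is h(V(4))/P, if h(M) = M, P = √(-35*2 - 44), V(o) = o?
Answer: -2*I*√114/57 ≈ -0.37463*I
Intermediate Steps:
P = I*√114 (P = √(-70 - 44) = √(-114) = I*√114 ≈ 10.677*I)
h(V(4))/P = 4/((I*√114)) = 4*(-I*√114/114) = -2*I*√114/57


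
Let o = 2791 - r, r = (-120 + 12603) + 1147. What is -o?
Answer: 10839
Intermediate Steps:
r = 13630 (r = 12483 + 1147 = 13630)
o = -10839 (o = 2791 - 1*13630 = 2791 - 13630 = -10839)
-o = -1*(-10839) = 10839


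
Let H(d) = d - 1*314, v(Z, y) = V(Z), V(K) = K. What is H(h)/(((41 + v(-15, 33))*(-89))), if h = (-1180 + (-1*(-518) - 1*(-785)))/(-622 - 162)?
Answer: 246299/1814176 ≈ 0.13576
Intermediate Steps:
v(Z, y) = Z
h = -123/784 (h = (-1180 + (518 + 785))/(-784) = (-1180 + 1303)*(-1/784) = 123*(-1/784) = -123/784 ≈ -0.15689)
H(d) = -314 + d (H(d) = d - 314 = -314 + d)
H(h)/(((41 + v(-15, 33))*(-89))) = (-314 - 123/784)/(((41 - 15)*(-89))) = -246299/(784*(26*(-89))) = -246299/784/(-2314) = -246299/784*(-1/2314) = 246299/1814176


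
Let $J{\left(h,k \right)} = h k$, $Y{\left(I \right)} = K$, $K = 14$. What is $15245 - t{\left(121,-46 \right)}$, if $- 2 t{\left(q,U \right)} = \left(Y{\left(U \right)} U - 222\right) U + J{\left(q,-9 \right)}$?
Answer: $\frac{69237}{2} \approx 34619.0$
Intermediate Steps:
$Y{\left(I \right)} = 14$
$t{\left(q,U \right)} = \frac{9 q}{2} - \frac{U \left(-222 + 14 U\right)}{2}$ ($t{\left(q,U \right)} = - \frac{\left(14 U - 222\right) U + q \left(-9\right)}{2} = - \frac{\left(-222 + 14 U\right) U - 9 q}{2} = - \frac{U \left(-222 + 14 U\right) - 9 q}{2} = - \frac{- 9 q + U \left(-222 + 14 U\right)}{2} = \frac{9 q}{2} - \frac{U \left(-222 + 14 U\right)}{2}$)
$15245 - t{\left(121,-46 \right)} = 15245 - \left(- 7 \left(-46\right)^{2} + 111 \left(-46\right) + \frac{9}{2} \cdot 121\right) = 15245 - \left(\left(-7\right) 2116 - 5106 + \frac{1089}{2}\right) = 15245 - \left(-14812 - 5106 + \frac{1089}{2}\right) = 15245 - - \frac{38747}{2} = 15245 + \frac{38747}{2} = \frac{69237}{2}$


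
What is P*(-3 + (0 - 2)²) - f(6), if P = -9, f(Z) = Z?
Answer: -15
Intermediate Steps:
P*(-3 + (0 - 2)²) - f(6) = -9*(-3 + (0 - 2)²) - 1*6 = -9*(-3 + (-2)²) - 6 = -9*(-3 + 4) - 6 = -9*1 - 6 = -9 - 6 = -15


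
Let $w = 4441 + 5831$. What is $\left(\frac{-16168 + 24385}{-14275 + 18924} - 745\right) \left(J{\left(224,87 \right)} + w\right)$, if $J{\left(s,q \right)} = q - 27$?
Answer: $- \frac{35700035616}{4649} \approx -7.6791 \cdot 10^{6}$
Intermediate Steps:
$J{\left(s,q \right)} = -27 + q$ ($J{\left(s,q \right)} = q - 27 = -27 + q$)
$w = 10272$
$\left(\frac{-16168 + 24385}{-14275 + 18924} - 745\right) \left(J{\left(224,87 \right)} + w\right) = \left(\frac{-16168 + 24385}{-14275 + 18924} - 745\right) \left(\left(-27 + 87\right) + 10272\right) = \left(\frac{8217}{4649} - 745\right) \left(60 + 10272\right) = \left(8217 \cdot \frac{1}{4649} - 745\right) 10332 = \left(\frac{8217}{4649} - 745\right) 10332 = \left(- \frac{3455288}{4649}\right) 10332 = - \frac{35700035616}{4649}$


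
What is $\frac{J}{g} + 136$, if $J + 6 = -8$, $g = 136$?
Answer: $\frac{9241}{68} \approx 135.9$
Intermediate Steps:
$J = -14$ ($J = -6 - 8 = -14$)
$\frac{J}{g} + 136 = \frac{1}{136} \left(-14\right) + 136 = - \frac{7}{68} + 136 = \frac{9241}{68}$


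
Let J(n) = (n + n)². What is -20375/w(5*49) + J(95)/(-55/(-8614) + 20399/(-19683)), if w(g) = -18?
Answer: -106614999099725/3143419578 ≈ -33917.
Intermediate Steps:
J(n) = 4*n² (J(n) = (2*n)² = 4*n²)
-20375/w(5*49) + J(95)/(-55/(-8614) + 20399/(-19683)) = -20375/(-18) + (4*95²)/(-55/(-8614) + 20399/(-19683)) = -20375*(-1/18) + (4*9025)/(-55*(-1/8614) + 20399*(-1/19683)) = 20375/18 + 36100/(55/8614 - 20399/19683) = 20375/18 + 36100/(-174634421/169549362) = 20375/18 + 36100*(-169549362/174634421) = 20375/18 - 6120731968200/174634421 = -106614999099725/3143419578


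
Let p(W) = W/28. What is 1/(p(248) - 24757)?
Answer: -7/173237 ≈ -4.0407e-5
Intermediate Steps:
p(W) = W/28 (p(W) = W*(1/28) = W/28)
1/(p(248) - 24757) = 1/((1/28)*248 - 24757) = 1/(62/7 - 24757) = 1/(-173237/7) = -7/173237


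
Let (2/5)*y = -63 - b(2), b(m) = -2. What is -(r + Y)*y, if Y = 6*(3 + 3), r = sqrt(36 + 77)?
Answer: 5490 + 305*sqrt(113)/2 ≈ 7111.1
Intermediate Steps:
r = sqrt(113) ≈ 10.630
y = -305/2 (y = 5*(-63 - 1*(-2))/2 = 5*(-63 + 2)/2 = (5/2)*(-61) = -305/2 ≈ -152.50)
Y = 36 (Y = 6*6 = 36)
-(r + Y)*y = -(sqrt(113) + 36)*(-305)/2 = -(36 + sqrt(113))*(-305)/2 = -(-5490 - 305*sqrt(113)/2) = 5490 + 305*sqrt(113)/2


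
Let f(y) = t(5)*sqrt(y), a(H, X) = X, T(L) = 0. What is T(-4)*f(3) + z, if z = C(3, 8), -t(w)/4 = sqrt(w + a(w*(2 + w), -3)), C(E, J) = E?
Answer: 3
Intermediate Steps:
t(w) = -4*sqrt(-3 + w) (t(w) = -4*sqrt(w - 3) = -4*sqrt(-3 + w))
f(y) = -4*sqrt(2)*sqrt(y) (f(y) = (-4*sqrt(-3 + 5))*sqrt(y) = (-4*sqrt(2))*sqrt(y) = -4*sqrt(2)*sqrt(y))
z = 3
T(-4)*f(3) + z = 0*(-4*sqrt(2)*sqrt(3)) + 3 = 0*(-4*sqrt(6)) + 3 = 0 + 3 = 3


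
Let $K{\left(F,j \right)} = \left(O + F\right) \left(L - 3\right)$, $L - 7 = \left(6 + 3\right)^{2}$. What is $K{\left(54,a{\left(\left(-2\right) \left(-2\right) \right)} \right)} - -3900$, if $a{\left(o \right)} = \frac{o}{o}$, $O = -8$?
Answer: $7810$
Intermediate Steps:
$L = 88$ ($L = 7 + \left(6 + 3\right)^{2} = 7 + 9^{2} = 7 + 81 = 88$)
$a{\left(o \right)} = 1$
$K{\left(F,j \right)} = -680 + 85 F$ ($K{\left(F,j \right)} = \left(-8 + F\right) \left(88 - 3\right) = \left(-8 + F\right) 85 = -680 + 85 F$)
$K{\left(54,a{\left(\left(-2\right) \left(-2\right) \right)} \right)} - -3900 = \left(-680 + 85 \cdot 54\right) - -3900 = \left(-680 + 4590\right) + 3900 = 3910 + 3900 = 7810$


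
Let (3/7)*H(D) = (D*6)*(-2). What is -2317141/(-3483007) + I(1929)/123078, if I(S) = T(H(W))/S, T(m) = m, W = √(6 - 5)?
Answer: 275064818895973/413463341034117 ≈ 0.66527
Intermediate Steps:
W = 1 (W = √1 = 1)
H(D) = -28*D (H(D) = 7*((D*6)*(-2))/3 = 7*((6*D)*(-2))/3 = 7*(-12*D)/3 = -28*D)
I(S) = -28/S (I(S) = (-28*1)/S = -28/S)
-2317141/(-3483007) + I(1929)/123078 = -2317141/(-3483007) - 28/1929/123078 = -2317141*(-1/3483007) - 28*1/1929*(1/123078) = 2317141/3483007 - 28/1929*1/123078 = 2317141/3483007 - 14/118708731 = 275064818895973/413463341034117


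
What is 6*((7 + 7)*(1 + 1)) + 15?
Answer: 183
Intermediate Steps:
6*((7 + 7)*(1 + 1)) + 15 = 6*(14*2) + 15 = 6*28 + 15 = 168 + 15 = 183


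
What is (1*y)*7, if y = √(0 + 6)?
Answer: 7*√6 ≈ 17.146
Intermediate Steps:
y = √6 ≈ 2.4495
(1*y)*7 = (1*√6)*7 = √6*7 = 7*√6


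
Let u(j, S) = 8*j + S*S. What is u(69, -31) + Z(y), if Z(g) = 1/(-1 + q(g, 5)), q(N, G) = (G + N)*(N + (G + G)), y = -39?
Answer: 1490306/985 ≈ 1513.0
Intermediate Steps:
q(N, G) = (G + N)*(N + 2*G)
u(j, S) = S**2 + 8*j (u(j, S) = 8*j + S**2 = S**2 + 8*j)
Z(g) = 1/(49 + g**2 + 15*g) (Z(g) = 1/(-1 + (g**2 + 2*5**2 + 3*5*g)) = 1/(-1 + (g**2 + 2*25 + 15*g)) = 1/(-1 + (g**2 + 50 + 15*g)) = 1/(-1 + (50 + g**2 + 15*g)) = 1/(49 + g**2 + 15*g))
u(69, -31) + Z(y) = ((-31)**2 + 8*69) + 1/(49 + (-39)**2 + 15*(-39)) = (961 + 552) + 1/(49 + 1521 - 585) = 1513 + 1/985 = 1490306/985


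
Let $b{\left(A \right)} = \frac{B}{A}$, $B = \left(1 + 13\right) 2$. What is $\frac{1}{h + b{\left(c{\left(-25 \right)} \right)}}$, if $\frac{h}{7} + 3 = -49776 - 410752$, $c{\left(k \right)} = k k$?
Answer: $- \frac{625}{2014823097} \approx -3.102 \cdot 10^{-7}$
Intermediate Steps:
$c{\left(k \right)} = k^{2}$
$B = 28$ ($B = 14 \cdot 2 = 28$)
$b{\left(A \right)} = \frac{28}{A}$
$h = -3223717$ ($h = -21 + 7 \left(-49776 - 410752\right) = -21 + 7 \left(-460528\right) = -21 - 3223696 = -3223717$)
$\frac{1}{h + b{\left(c{\left(-25 \right)} \right)}} = \frac{1}{-3223717 + \frac{28}{\left(-25\right)^{2}}} = \frac{1}{-3223717 + \frac{28}{625}} = \frac{1}{- \frac{2014823097}{625}} = - \frac{625}{2014823097}$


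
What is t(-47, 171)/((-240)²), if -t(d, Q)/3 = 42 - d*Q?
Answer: -2693/6400 ≈ -0.42078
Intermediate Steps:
t(d, Q) = -126 + 3*Q*d (t(d, Q) = -3*(42 - d*Q) = -3*(42 - Q*d) = -126 + 3*Q*d)
t(-47, 171)/((-240)²) = (-126 + 3*171*(-47))/((-240)²) = (-126 - 24111)/57600 = -24237*1/57600 = -2693/6400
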